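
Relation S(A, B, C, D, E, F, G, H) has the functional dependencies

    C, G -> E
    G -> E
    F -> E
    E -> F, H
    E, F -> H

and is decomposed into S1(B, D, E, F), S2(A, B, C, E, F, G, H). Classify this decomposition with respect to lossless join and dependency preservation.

Lossless test: (B, E, F)⁺ = {B, E, F, H}, which is a superkey of neither fragment — lossy.
Dependency preservation: every FD's attributes lie within a single fragment, so each can be enforced locally — preserved.

lossy but dependency-preserving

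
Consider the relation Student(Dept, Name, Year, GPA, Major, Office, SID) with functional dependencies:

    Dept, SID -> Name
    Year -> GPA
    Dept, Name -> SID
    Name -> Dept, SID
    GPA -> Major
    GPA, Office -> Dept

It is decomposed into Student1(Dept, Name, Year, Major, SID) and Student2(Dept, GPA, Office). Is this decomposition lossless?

Common attributes: Student1 ∩ Student2 = {Dept}.
No dependency enlarges {Dept}, so (Dept)⁺ = {Dept}.
The closure contains neither all of Student1 = {Dept, Name, Year, Major, SID} nor all of Student2 = {Dept, GPA, Office}, so the common attributes are not a superkey of either fragment. The join is lossy.

No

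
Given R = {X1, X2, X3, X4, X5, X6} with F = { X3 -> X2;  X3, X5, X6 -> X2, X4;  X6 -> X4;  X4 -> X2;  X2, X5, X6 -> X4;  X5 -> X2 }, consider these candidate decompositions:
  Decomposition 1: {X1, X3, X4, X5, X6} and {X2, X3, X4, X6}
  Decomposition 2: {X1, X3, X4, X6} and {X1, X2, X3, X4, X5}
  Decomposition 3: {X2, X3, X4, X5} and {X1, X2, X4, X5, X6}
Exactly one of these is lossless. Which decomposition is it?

Decomposition 1: common = {X3, X4, X6}, closure = {X2, X3, X4, X6} → lossless.
Decomposition 2: common = {X1, X3, X4}, closure = {X1, X2, X3, X4} → lossy.
Decomposition 3: common = {X2, X4, X5}, closure = {X2, X4, X5} → lossy.

Decomposition 1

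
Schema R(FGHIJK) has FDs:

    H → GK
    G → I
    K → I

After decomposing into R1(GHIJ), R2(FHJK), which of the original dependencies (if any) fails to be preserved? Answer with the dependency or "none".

Check K → I: no single fragment contains all of {IK}, and the restricted closure of {K} across the fragments never reaches {I}.
H → GK is preserved.
G → I is preserved.

K → I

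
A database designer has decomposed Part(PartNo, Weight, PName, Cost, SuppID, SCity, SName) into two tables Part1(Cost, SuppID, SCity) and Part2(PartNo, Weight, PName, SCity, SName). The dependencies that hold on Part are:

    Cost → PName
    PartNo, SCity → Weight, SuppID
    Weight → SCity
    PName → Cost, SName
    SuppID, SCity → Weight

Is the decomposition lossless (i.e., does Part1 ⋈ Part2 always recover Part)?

Common attributes: Part1 ∩ Part2 = {SCity}.
No dependency enlarges {SCity}, so (SCity)⁺ = {SCity}.
The closure contains neither all of Part1 = {Cost, SuppID, SCity} nor all of Part2 = {PartNo, Weight, PName, SCity, SName}, so the common attributes are not a superkey of either fragment. The join is lossy.

No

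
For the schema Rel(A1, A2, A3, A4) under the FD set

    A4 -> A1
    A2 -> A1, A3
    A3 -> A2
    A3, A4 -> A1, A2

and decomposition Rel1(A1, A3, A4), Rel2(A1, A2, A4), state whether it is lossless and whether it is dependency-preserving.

Lossless test: (A1, A4)⁺ = {A1, A4}, which is a superkey of neither fragment — lossy.
Dependency preservation: the restricted closure of {A2} across the fragments never reaches {A1, A3}, so A2 → A1, A3 cannot be enforced without a join — not preserved.

lossy and not dependency-preserving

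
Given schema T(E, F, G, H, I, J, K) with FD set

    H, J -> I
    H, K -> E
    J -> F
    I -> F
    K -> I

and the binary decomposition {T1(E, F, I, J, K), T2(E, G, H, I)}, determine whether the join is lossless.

Common attributes: T1 ∩ T2 = {E, I}.
Closure of {E, I}: I → F applies, adding F. So (E, I)⁺ = {E, F, I}.
The closure contains neither all of T1 = {E, F, I, J, K} nor all of T2 = {E, G, H, I}, so the common attributes are not a superkey of either fragment. The join is lossy.

No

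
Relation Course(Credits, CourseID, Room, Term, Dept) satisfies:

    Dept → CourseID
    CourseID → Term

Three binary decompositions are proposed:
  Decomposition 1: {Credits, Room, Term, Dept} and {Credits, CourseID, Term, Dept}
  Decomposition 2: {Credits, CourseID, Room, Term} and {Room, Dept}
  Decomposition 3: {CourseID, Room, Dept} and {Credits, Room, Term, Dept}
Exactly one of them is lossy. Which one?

Decomposition 1: common = {Credits, Term, Dept}, closure = {Credits, CourseID, Term, Dept} → lossless.
Decomposition 2: common = {Room}, closure = {Room} → lossy.
Decomposition 3: common = {Room, Dept}, closure = {CourseID, Room, Term, Dept} → lossless.

Decomposition 2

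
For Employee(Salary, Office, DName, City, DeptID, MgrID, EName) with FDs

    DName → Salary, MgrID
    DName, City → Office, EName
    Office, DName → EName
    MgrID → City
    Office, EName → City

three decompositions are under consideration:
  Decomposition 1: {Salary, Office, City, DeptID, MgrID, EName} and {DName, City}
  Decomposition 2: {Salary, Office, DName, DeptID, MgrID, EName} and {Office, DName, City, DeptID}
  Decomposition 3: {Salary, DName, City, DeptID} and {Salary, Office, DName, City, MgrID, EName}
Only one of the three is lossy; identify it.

Decomposition 1: common = {City}, closure = {City} → lossy.
Decomposition 2: common = {Office, DName, DeptID}, closure = {Salary, Office, DName, City, DeptID, MgrID, EName} → lossless.
Decomposition 3: common = {Salary, DName, City}, closure = {Salary, Office, DName, City, MgrID, EName} → lossless.

Decomposition 1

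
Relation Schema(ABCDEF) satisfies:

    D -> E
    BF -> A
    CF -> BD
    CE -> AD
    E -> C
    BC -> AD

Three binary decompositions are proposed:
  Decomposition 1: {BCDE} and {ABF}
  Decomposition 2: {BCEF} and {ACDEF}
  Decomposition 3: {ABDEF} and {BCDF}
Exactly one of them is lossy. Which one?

Decomposition 1

Decomposition 1: common = {B}, closure = {B} → lossy.
Decomposition 2: common = {CEF}, closure = {ABCDEF} → lossless.
Decomposition 3: common = {BDF}, closure = {ABCDEF} → lossless.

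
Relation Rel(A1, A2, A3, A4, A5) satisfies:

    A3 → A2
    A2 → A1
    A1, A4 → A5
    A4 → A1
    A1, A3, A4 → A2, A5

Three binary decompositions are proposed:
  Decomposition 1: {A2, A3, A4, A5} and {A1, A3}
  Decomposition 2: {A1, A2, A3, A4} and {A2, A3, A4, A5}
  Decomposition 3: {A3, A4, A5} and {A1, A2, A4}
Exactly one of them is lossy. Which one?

Decomposition 1: common = {A3}, closure = {A1, A2, A3} → lossless.
Decomposition 2: common = {A2, A3, A4}, closure = {A1, A2, A3, A4, A5} → lossless.
Decomposition 3: common = {A4}, closure = {A1, A4, A5} → lossy.

Decomposition 3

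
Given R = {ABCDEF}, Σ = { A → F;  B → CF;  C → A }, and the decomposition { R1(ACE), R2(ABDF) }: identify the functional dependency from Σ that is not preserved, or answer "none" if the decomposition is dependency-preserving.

Check B → CF: no single fragment contains all of {BCF}, and the restricted closure of {B} across the fragments never reaches {CF}.
A → F is preserved.
C → A is preserved.

B → CF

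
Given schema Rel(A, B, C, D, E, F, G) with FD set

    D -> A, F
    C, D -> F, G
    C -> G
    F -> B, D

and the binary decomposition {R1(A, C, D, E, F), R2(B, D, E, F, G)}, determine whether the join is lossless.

No

Common attributes: R1 ∩ R2 = {D, E, F}.
Closure of {D, E, F}: D → A, F applies, adding A; F → B, D applies, adding B. So (D, E, F)⁺ = {A, B, D, E, F}.
The closure contains neither all of R1 = {A, C, D, E, F} nor all of R2 = {B, D, E, F, G}, so the common attributes are not a superkey of either fragment. The join is lossy.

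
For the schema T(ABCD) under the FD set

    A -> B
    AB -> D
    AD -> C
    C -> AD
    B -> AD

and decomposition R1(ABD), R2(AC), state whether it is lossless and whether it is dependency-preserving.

Lossless test: (A)⁺ = {ABCD}, which contains all of one fragment — lossless.
Dependency preservation: AD → C; C → AD are not contained in any single fragment, but the restricted closure of each left-hand side across the fragments still reaches the right-hand side; the remaining FDs each lie inside some fragment. All dependencies are preserved.

lossless and dependency-preserving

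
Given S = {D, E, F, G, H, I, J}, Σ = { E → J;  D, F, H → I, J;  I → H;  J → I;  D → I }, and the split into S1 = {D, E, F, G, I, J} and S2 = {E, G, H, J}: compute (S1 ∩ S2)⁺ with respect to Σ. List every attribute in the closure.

E, G, H, I, J

S1 ∩ S2 = {E, G, J}.
J → I applies, adding I
I → H applies, adding H
Closure: {E, G, H, I, J}.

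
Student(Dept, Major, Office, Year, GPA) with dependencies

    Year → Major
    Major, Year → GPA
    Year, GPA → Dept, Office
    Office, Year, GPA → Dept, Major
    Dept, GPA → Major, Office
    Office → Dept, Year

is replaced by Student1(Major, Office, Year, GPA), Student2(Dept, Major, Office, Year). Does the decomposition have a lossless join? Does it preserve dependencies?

Lossless test: (Major, Office, Year)⁺ = {Dept, Major, Office, Year, GPA}, which contains all of one fragment — lossless.
Dependency preservation: the restricted closure of {Dept, GPA} across the fragments never reaches {Major, Office}, so Dept, GPA → Major, Office cannot be enforced without a join — not preserved.

lossless but not dependency-preserving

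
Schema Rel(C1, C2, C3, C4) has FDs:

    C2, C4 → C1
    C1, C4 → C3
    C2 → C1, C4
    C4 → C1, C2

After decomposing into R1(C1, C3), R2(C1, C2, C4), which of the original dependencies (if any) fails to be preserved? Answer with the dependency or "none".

Check C1, C4 → C3: no single fragment contains all of {C1, C3, C4}, and the restricted closure of {C1, C4} across the fragments never reaches {C3}.
C2, C4 → C1 is preserved.
C2 → C1, C4 is preserved.
C4 → C1, C2 is preserved.

C1, C4 → C3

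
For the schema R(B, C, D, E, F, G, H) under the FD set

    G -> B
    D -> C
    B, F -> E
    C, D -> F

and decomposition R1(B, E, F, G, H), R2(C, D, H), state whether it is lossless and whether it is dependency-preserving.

lossy and not dependency-preserving

Lossless test: (H)⁺ = {H}, which is a superkey of neither fragment — lossy.
Dependency preservation: the restricted closure of {C, D} across the fragments never reaches {F}, so C, D → F cannot be enforced without a join — not preserved.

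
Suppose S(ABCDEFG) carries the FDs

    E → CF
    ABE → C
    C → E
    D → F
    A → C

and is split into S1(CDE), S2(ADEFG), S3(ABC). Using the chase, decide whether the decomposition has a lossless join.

No

Chase test. Columns are ABCDEFG; row i has aⱼ where attribute j ∈ Si, else bᵢⱼ.
Initial tableau (one row per fragment):
  row 1: b11 b12 a3 a4 a5 b16 b17
  row 2: a1 b22 b23 a4 a5 a6 a7
  row 3: a1 a2 a3 b34 b35 b36 b37
Rows 1 and 2 agree on E; apply E→CF and equate their CF entries.
Rows 1 and 3 agree on C; apply C→E and equate their E entries.
Rows 1 and 3 agree on E; apply E→CF and equate their CF entries.
No row becomes fully distinguished — the join is lossy.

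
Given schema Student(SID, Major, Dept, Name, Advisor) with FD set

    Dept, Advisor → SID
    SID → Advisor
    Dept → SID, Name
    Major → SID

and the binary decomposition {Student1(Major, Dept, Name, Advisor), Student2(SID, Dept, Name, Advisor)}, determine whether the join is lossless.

Common attributes: Student1 ∩ Student2 = {Dept, Name, Advisor}.
Closure of {Dept, Name, Advisor}: Dept, Advisor → SID applies, adding SID. So (Dept, Name, Advisor)⁺ = {SID, Dept, Name, Advisor}.
This closure contains every attribute of Student2, so Student1 ∩ Student2 → Student2. The join is lossless.

Yes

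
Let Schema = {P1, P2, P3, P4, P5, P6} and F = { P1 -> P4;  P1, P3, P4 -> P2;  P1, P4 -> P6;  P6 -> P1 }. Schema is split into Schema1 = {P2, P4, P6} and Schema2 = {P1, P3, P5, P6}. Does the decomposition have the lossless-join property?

Common attributes: Schema1 ∩ Schema2 = {P6}.
Closure of {P6}: P6 → P1 applies, adding P1; P1 → P4 applies, adding P4. So (P6)⁺ = {P1, P4, P6}.
The closure contains neither all of Schema1 = {P2, P4, P6} nor all of Schema2 = {P1, P3, P5, P6}, so the common attributes are not a superkey of either fragment. The join is lossy.

No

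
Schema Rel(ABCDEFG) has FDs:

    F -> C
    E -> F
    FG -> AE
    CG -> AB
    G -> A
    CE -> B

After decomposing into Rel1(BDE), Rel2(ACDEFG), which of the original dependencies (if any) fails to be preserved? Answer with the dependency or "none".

Check CG → AB: no single fragment contains all of {ABCG}, and the restricted closure of {CG} across the fragments never reaches {AB}.
F → C is preserved.
E → F is preserved.
FG → AE is preserved.
G → A is preserved.
CE → B is preserved.

CG -> AB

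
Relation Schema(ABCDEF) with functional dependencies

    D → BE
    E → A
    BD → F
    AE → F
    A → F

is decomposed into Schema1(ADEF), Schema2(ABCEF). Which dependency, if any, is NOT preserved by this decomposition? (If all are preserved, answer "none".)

D → BE

Check D → BE: no single fragment contains all of {BDE}, and the restricted closure of {D} across the fragments never reaches {BE}.
E → A is preserved.
BD → F is preserved.
AE → F is preserved.
A → F is preserved.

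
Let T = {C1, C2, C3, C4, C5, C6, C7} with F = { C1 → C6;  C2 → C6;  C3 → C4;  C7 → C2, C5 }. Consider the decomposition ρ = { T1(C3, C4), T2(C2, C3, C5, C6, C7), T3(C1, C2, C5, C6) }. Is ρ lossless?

No

Chase test. Columns are C1, C2, C3, C4, C5, C6, C7; row i has aⱼ where attribute j ∈ Ti, else bᵢⱼ.
Initial tableau (one row per fragment):
  row 1: b11 b12 a3 a4 b15 b16 b17
  row 2: b21 a2 a3 b24 a5 a6 a7
  row 3: a1 a2 b33 b34 a5 a6 b37
Rows 1 and 2 agree on C3; apply C3→C4 and equate their C4 entries.
No row becomes fully distinguished — the join is lossy.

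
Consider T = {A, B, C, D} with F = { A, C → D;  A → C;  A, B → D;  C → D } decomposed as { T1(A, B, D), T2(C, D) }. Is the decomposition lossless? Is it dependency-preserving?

Lossless test: (D)⁺ = {D}, which is a superkey of neither fragment — lossy.
Dependency preservation: the restricted closure of {A} across the fragments never reaches {C}, so A → C cannot be enforced without a join — not preserved.

lossy and not dependency-preserving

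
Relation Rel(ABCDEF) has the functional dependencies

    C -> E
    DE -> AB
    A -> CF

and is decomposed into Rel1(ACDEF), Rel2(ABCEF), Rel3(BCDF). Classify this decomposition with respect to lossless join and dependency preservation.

lossless and dependency-preserving

Lossless test (chase): Rows 1 and 3 agree on C; apply C→E and equate their E entries. Rows 1 and 3 agree on DE; apply DE→AB and equate their AB entries. Row 1 is now all distinguished symbols — the join is lossless.
Dependency preservation: DE → AB is not contained in any single fragment, but the restricted closure of its left-hand side across the fragments still reaches the right-hand side; the remaining FDs each lie inside some fragment. All dependencies are preserved.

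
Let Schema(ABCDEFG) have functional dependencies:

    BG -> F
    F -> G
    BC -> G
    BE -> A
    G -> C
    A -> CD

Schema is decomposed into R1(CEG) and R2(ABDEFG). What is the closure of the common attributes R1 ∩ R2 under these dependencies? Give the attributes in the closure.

R1 ∩ R2 = {EG}.
G → C applies, adding C
Closure: {CEG}.

CEG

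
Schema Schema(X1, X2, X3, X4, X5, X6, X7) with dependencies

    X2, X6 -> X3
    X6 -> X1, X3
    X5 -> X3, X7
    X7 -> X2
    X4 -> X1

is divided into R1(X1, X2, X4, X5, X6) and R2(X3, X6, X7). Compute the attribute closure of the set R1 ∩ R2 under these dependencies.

X1, X3, X6

R1 ∩ R2 = {X6}.
X6 → X1, X3 applies, adding X1, X3
Closure: {X1, X3, X6}.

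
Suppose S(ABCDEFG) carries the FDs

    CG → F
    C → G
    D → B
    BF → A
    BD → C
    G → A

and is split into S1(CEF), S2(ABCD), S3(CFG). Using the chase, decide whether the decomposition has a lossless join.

No

Chase test. Columns are ABCDEFG; row i has aⱼ where attribute j ∈ Si, else bᵢⱼ.
Initial tableau (one row per fragment):
  row 1: b11 b12 a3 b14 a5 a6 b17
  row 2: a1 a2 a3 a4 b25 b26 b27
  row 3: b31 b32 a3 b34 b35 a6 a7
Rows 1 and 2 agree on C; apply C→G and equate their G entries.
Rows 1 and 3 agree on C; apply C→G and equate their G entries.
Rows 1 and 2 agree on G; apply G→A and equate their A entries.
Rows 1 and 3 agree on G; apply G→A and equate their A entries.
Rows 1 and 2 agree on CG; apply CG→F and equate their F entries.
No row becomes fully distinguished — the join is lossy.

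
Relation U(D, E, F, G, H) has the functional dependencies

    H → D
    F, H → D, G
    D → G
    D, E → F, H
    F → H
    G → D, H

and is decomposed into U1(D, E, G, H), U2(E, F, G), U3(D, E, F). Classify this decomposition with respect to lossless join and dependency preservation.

lossless and dependency-preserving

Lossless test (chase): Rows 1 and 3 agree on D; apply D→G and equate their G entries. Rows 1 and 3 agree on D, E; apply D, E→F, H and equate their F, H entries. Rows 1 and 2 agree on F; apply F→H and equate their H entries. Rows 1 and 2 agree on G; apply G→D, H and equate their D, H entries. Row 1 is now all distinguished symbols — the join is lossless.
Dependency preservation: F, H → D, G; D, E → F, H; F → H are not contained in any single fragment, but the restricted closure of each left-hand side across the fragments still reaches the right-hand side; the remaining FDs each lie inside some fragment. All dependencies are preserved.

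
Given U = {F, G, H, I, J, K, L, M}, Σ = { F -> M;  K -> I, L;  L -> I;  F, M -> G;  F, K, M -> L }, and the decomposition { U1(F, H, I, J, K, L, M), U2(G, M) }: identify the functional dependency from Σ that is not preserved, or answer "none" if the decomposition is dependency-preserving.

Check F, M → G: no single fragment contains all of {F, G, M}, and the restricted closure of {F, M} across the fragments never reaches {G}.
F → M is preserved.
K → I, L is preserved.
L → I is preserved.
F, K, M → L is preserved.

F, M -> G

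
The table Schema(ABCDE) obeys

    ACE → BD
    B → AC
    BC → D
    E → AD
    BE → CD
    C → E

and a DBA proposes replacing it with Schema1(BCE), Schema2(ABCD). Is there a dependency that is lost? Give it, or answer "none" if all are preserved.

E → AD

Check E → AD: no single fragment contains all of {ADE}, and the restricted closure of {E} across the fragments never reaches {AD}.
ACE → BD is preserved.
B → AC is preserved.
BC → D is preserved.
BE → CD is preserved.
C → E is preserved.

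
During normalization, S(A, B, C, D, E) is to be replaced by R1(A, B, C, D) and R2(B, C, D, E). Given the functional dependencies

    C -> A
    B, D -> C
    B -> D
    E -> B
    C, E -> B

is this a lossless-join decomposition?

Common attributes: R1 ∩ R2 = {B, C, D}.
Closure of {B, C, D}: C → A applies, adding A. So (B, C, D)⁺ = {A, B, C, D}.
This closure contains every attribute of R1, so R1 ∩ R2 → R1. The join is lossless.

Yes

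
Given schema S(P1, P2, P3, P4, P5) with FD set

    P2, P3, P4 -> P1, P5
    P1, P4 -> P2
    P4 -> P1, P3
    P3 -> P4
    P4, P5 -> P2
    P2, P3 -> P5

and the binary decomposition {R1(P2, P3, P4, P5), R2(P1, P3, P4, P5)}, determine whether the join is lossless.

Common attributes: R1 ∩ R2 = {P3, P4, P5}.
Closure of {P3, P4, P5}: P4 → P1, P3 applies, adding P1; P4, P5 → P2 applies, adding P2. So (P3, P4, P5)⁺ = {P1, P2, P3, P4, P5}.
This closure contains every attribute of R1, so R1 ∩ R2 → R1. The join is lossless.

Yes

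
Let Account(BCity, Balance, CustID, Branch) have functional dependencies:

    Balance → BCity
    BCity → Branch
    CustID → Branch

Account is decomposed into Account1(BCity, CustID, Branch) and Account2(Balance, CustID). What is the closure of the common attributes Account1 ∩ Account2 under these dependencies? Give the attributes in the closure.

CustID, Branch

Account1 ∩ Account2 = {CustID}.
CustID → Branch applies, adding Branch
Closure: {CustID, Branch}.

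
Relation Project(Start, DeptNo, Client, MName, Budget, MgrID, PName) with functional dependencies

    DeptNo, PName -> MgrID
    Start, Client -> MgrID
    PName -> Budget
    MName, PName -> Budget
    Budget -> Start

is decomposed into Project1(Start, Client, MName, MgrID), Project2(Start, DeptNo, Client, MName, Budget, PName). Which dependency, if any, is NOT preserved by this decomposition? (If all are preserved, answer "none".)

Check DeptNo, PName → MgrID: no single fragment contains all of {DeptNo, MgrID, PName}, and the restricted closure of {DeptNo, PName} across the fragments never reaches {MgrID}.
Start, Client → MgrID is preserved.
PName → Budget is preserved.
MName, PName → Budget is preserved.
Budget → Start is preserved.

DeptNo, PName -> MgrID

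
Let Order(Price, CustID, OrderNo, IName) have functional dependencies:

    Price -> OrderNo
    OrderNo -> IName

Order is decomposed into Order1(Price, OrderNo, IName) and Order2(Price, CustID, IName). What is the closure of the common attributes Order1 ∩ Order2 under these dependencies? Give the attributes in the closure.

Price, OrderNo, IName

Order1 ∩ Order2 = {Price, IName}.
Price → OrderNo applies, adding OrderNo
Closure: {Price, OrderNo, IName}.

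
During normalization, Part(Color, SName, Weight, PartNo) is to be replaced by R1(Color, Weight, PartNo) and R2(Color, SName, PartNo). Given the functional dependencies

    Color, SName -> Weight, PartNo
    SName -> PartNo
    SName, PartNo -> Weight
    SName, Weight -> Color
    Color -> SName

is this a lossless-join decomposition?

Yes

Common attributes: R1 ∩ R2 = {Color, PartNo}.
Closure of {Color, PartNo}: Color → SName applies, adding SName; Color, SName → Weight, PartNo applies, adding Weight. So (Color, PartNo)⁺ = {Color, SName, Weight, PartNo}.
This closure contains every attribute of R1, so R1 ∩ R2 → R1. The join is lossless.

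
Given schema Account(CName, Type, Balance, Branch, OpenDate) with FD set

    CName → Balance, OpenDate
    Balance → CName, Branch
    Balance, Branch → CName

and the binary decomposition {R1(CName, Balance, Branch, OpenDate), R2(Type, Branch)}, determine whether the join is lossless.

No

Common attributes: R1 ∩ R2 = {Branch}.
No dependency enlarges {Branch}, so (Branch)⁺ = {Branch}.
The closure contains neither all of R1 = {CName, Balance, Branch, OpenDate} nor all of R2 = {Type, Branch}, so the common attributes are not a superkey of either fragment. The join is lossy.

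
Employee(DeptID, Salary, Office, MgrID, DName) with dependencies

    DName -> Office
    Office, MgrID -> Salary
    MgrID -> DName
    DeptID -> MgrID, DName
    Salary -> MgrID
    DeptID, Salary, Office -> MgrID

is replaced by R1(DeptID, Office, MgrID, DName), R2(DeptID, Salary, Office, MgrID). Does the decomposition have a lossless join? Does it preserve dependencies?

lossless and dependency-preserving

Lossless test: (DeptID, Office, MgrID)⁺ = {DeptID, Salary, Office, MgrID, DName}, which contains all of one fragment — lossless.
Dependency preservation: every FD's attributes lie within a single fragment, so each can be enforced locally — preserved.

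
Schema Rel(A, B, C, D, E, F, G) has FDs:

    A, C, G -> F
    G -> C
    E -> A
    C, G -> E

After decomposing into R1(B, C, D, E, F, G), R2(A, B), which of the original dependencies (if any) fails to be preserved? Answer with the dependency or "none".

Check E → A: no single fragment contains all of {A, E}, and the restricted closure of {E} across the fragments never reaches {A}.
A, C, G → F is preserved.
G → C is preserved.
C, G → E is preserved.

E -> A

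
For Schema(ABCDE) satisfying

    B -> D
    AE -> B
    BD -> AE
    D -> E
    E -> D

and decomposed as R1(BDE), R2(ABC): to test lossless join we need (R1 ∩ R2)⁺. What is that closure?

ABDE

R1 ∩ R2 = {B}.
B → D applies, adding D
BD → AE applies, adding AE
Closure: {ABDE}.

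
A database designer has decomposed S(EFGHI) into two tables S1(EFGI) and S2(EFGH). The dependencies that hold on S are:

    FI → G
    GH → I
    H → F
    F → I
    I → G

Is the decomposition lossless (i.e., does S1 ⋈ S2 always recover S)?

Yes

Common attributes: S1 ∩ S2 = {EFG}.
Closure of {EFG}: F → I applies, adding I. So (EFG)⁺ = {EFGI}.
This closure contains every attribute of S1, so S1 ∩ S2 → S1. The join is lossless.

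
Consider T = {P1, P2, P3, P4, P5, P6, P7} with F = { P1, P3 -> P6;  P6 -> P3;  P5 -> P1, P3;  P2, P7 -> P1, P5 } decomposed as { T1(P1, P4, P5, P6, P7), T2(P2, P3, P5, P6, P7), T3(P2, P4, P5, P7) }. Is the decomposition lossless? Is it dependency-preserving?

lossless but not dependency-preserving

Lossless test (chase): Rows 1 and 2 agree on P6; apply P6→P3 and equate their P3 entries. Rows 1 and 2 agree on P5; apply P5→P1, P3 and equate their P1, P3 entries. Rows 1 and 3 agree on P5; apply P5→P1, P3 and equate their P1, P3 entries. Rows 1 and 3 agree on P1, P3; apply P1, P3→P6 and equate their P6 entries. Row 3 is now all distinguished symbols — the join is lossless.
Dependency preservation: the restricted closure of {P1, P3} across the fragments never reaches {P6}, so P1, P3 → P6 cannot be enforced without a join — not preserved.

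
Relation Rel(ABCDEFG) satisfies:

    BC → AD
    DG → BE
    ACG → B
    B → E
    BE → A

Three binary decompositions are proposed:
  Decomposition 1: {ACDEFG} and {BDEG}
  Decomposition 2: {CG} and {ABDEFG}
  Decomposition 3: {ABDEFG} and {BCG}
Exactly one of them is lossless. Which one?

Decomposition 1: common = {DEG}, closure = {ABDEG} → lossless.
Decomposition 2: common = {G}, closure = {G} → lossy.
Decomposition 3: common = {BG}, closure = {ABEG} → lossy.

Decomposition 1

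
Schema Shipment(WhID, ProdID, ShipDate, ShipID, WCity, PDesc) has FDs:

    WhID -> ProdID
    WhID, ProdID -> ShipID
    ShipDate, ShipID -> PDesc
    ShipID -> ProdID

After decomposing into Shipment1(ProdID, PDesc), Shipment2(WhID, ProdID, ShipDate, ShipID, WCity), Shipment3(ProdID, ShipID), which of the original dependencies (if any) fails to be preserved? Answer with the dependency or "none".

ShipDate, ShipID -> PDesc

Check ShipDate, ShipID → PDesc: no single fragment contains all of {ShipDate, ShipID, PDesc}, and the restricted closure of {ShipDate, ShipID} across the fragments never reaches {PDesc}.
WhID → ProdID is preserved.
WhID, ProdID → ShipID is preserved.
ShipID → ProdID is preserved.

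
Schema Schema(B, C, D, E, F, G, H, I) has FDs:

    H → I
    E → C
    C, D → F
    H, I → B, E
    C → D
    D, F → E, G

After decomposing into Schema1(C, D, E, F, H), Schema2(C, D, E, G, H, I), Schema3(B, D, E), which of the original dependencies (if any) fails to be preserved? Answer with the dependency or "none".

Check H, I → B, E: no single fragment contains all of {B, E, H, I}, and the restricted closure of {H, I} across the fragments never reaches {B, E}.
H → I is preserved.
E → C is preserved.
C, D → F is preserved.
C → D is preserved.
D, F → E, G is preserved.

H, I → B, E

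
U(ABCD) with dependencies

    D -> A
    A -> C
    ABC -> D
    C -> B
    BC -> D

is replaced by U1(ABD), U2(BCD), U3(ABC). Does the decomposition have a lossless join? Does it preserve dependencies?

lossless and dependency-preserving

Lossless test (chase): Rows 1 and 2 agree on D; apply D→A and equate their A entries. Rows 1 and 2 agree on A; apply A→C and equate their C entries. Rows 1 and 3 agree on ABC; apply ABC→D and equate their D entries. Row 1 is now all distinguished symbols — the join is lossless.
Dependency preservation: ABC → D is not contained in any single fragment, but the restricted closure of its left-hand side across the fragments still reaches the right-hand side; the remaining FDs each lie inside some fragment. All dependencies are preserved.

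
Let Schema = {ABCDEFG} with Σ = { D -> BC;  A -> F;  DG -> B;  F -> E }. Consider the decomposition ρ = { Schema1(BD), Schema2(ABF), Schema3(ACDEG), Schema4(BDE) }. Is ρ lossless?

Chase test. Columns are ABCDEFG; row i has aⱼ where attribute j ∈ Schemai, else bᵢⱼ.
Initial tableau (one row per fragment):
  row 1: b11 a2 b13 a4 b15 b16 b17
  row 2: a1 a2 b23 b24 b25 a6 b27
  row 3: a1 b32 a3 a4 a5 b36 a7
  row 4: b41 a2 b43 a4 a5 b46 b47
Rows 1 and 3 agree on D; apply D→BC and equate their BC entries.
Rows 1 and 4 agree on D; apply D→BC and equate their BC entries.
Rows 2 and 3 agree on A; apply A→F and equate their F entries.
Rows 2 and 3 agree on F; apply F→E and equate their E entries.
Row 3 is now all distinguished symbols — the join is lossless.

Yes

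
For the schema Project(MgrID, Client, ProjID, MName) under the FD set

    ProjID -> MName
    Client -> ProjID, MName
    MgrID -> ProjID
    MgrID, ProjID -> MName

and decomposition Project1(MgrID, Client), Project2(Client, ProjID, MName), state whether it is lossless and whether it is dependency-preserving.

lossless but not dependency-preserving

Lossless test: (Client)⁺ = {Client, ProjID, MName}, which contains all of one fragment — lossless.
Dependency preservation: the restricted closure of {MgrID} across the fragments never reaches {ProjID}, so MgrID → ProjID cannot be enforced without a join — not preserved.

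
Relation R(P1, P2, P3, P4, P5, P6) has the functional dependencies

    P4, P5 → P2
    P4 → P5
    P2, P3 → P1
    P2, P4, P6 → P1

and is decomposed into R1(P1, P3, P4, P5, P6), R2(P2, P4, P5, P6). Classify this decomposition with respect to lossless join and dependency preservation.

lossless but not dependency-preserving

Lossless test: (P4, P5, P6)⁺ = {P1, P2, P4, P5, P6}, which contains all of one fragment — lossless.
Dependency preservation: the restricted closure of {P2, P3} across the fragments never reaches {P1}, so P2, P3 → P1 cannot be enforced without a join — not preserved.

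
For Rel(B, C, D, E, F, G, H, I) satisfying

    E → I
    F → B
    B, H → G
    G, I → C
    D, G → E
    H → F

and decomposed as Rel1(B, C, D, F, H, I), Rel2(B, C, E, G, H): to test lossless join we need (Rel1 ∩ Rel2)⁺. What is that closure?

Rel1 ∩ Rel2 = {B, C, H}.
B, H → G applies, adding G
H → F applies, adding F
Closure: {B, C, F, G, H}.

B, C, F, G, H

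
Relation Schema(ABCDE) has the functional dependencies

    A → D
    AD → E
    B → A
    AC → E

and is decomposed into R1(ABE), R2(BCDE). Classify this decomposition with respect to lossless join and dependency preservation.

Lossless test: (BE)⁺ = {ABDE}, which contains all of one fragment — lossless.
Dependency preservation: the restricted closure of {A} across the fragments never reaches {D}, so A → D cannot be enforced without a join — not preserved.

lossless but not dependency-preserving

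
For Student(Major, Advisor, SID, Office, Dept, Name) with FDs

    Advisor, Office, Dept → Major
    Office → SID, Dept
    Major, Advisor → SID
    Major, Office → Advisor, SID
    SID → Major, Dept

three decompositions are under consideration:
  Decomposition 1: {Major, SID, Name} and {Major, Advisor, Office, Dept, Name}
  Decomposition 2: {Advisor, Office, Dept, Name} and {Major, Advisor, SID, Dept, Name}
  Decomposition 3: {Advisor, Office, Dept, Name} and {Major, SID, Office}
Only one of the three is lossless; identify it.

Decomposition 1: common = {Major, Name}, closure = {Major, Name} → lossy.
Decomposition 2: common = {Advisor, Dept, Name}, closure = {Advisor, Dept, Name} → lossy.
Decomposition 3: common = {Office}, closure = {Major, Advisor, SID, Office, Dept} → lossless.

Decomposition 3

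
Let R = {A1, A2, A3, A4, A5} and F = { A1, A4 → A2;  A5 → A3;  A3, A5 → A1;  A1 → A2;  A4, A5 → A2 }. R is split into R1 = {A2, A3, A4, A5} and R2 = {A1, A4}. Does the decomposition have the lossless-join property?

Common attributes: R1 ∩ R2 = {A4}.
No dependency enlarges {A4}, so (A4)⁺ = {A4}.
The closure contains neither all of R1 = {A2, A3, A4, A5} nor all of R2 = {A1, A4}, so the common attributes are not a superkey of either fragment. The join is lossy.

No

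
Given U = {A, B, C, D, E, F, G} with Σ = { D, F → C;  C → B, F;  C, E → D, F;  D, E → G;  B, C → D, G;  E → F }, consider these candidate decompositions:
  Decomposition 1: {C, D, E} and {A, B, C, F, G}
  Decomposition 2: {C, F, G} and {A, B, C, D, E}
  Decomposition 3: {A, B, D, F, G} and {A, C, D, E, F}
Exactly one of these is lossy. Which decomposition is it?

Decomposition 1: common = {C}, closure = {B, C, D, F, G} → lossy.
Decomposition 2: common = {C}, closure = {B, C, D, F, G} → lossless.
Decomposition 3: common = {A, D, F}, closure = {A, B, C, D, F, G} → lossless.

Decomposition 1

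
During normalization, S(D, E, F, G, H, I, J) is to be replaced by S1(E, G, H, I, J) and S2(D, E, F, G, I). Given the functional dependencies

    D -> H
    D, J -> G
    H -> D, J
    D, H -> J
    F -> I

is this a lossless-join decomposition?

No

Common attributes: S1 ∩ S2 = {E, G, I}.
No dependency enlarges {E, G, I}, so (E, G, I)⁺ = {E, G, I}.
The closure contains neither all of S1 = {E, G, H, I, J} nor all of S2 = {D, E, F, G, I}, so the common attributes are not a superkey of either fragment. The join is lossy.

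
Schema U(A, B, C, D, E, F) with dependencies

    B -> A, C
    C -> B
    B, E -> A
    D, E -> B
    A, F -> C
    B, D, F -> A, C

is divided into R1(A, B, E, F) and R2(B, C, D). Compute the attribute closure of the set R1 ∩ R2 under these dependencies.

A, B, C

R1 ∩ R2 = {B}.
B → A, C applies, adding A, C
Closure: {A, B, C}.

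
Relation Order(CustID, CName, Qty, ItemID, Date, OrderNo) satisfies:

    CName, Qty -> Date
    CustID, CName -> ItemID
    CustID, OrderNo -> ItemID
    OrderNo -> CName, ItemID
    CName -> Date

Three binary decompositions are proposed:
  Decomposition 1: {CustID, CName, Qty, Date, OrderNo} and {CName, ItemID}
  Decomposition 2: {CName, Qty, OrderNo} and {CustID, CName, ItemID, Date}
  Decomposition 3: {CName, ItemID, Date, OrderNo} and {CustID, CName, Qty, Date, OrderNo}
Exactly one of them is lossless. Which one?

Decomposition 1: common = {CName}, closure = {CName, Date} → lossy.
Decomposition 2: common = {CName}, closure = {CName, Date} → lossy.
Decomposition 3: common = {CName, Date, OrderNo}, closure = {CName, ItemID, Date, OrderNo} → lossless.

Decomposition 3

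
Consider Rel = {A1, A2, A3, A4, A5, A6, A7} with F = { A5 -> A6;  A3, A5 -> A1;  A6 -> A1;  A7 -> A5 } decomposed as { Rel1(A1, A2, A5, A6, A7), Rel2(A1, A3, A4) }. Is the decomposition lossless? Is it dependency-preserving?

lossy but dependency-preserving

Lossless test: (A1)⁺ = {A1}, which is a superkey of neither fragment — lossy.
Dependency preservation: A3, A5 → A1 is not contained in any single fragment, but the restricted closure of its left-hand side across the fragments still reaches the right-hand side; the remaining FDs each lie inside some fragment. All dependencies are preserved.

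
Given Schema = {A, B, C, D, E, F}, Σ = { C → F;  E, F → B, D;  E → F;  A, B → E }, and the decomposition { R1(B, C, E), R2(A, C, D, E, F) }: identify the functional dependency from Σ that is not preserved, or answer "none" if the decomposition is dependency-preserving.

A, B → E

Check A, B → E: no single fragment contains all of {A, B, E}, and the restricted closure of {A, B} across the fragments never reaches {E}.
C → F is preserved.
E, F → B, D is preserved.
E → F is preserved.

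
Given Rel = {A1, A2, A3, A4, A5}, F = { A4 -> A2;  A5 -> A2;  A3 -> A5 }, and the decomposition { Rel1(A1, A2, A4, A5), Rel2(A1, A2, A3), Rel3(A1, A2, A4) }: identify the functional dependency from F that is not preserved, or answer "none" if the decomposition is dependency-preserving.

Check A3 → A5: no single fragment contains all of {A3, A5}, and the restricted closure of {A3} across the fragments never reaches {A5}.
A4 → A2 is preserved.
A5 → A2 is preserved.

A3 -> A5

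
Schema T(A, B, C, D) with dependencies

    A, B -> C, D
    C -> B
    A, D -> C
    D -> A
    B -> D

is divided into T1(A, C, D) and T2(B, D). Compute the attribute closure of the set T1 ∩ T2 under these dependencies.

A, B, C, D

T1 ∩ T2 = {D}.
D → A applies, adding A
A, D → C applies, adding C
C → B applies, adding B
Closure: {A, B, C, D}.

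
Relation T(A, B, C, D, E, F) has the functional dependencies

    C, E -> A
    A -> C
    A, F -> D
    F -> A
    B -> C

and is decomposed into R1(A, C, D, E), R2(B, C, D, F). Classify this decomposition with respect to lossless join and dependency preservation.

lossy and not dependency-preserving

Lossless test: (C, D)⁺ = {C, D}, which is a superkey of neither fragment — lossy.
Dependency preservation: the restricted closure of {F} across the fragments never reaches {A}, so F → A cannot be enforced without a join — not preserved.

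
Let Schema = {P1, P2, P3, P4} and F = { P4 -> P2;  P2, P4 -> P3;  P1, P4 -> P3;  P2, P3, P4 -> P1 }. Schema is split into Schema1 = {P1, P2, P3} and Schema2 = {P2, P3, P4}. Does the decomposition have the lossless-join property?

Common attributes: Schema1 ∩ Schema2 = {P2, P3}.
No dependency enlarges {P2, P3}, so (P2, P3)⁺ = {P2, P3}.
The closure contains neither all of Schema1 = {P1, P2, P3} nor all of Schema2 = {P2, P3, P4}, so the common attributes are not a superkey of either fragment. The join is lossy.

No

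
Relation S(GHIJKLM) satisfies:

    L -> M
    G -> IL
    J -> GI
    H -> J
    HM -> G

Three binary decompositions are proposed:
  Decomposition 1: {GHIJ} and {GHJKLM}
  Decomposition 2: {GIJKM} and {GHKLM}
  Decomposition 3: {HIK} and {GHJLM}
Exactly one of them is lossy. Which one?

Decomposition 1: common = {GHJ}, closure = {GHIJLM} → lossless.
Decomposition 2: common = {GKM}, closure = {GIKLM} → lossy.
Decomposition 3: common = {H}, closure = {GHIJLM} → lossless.

Decomposition 2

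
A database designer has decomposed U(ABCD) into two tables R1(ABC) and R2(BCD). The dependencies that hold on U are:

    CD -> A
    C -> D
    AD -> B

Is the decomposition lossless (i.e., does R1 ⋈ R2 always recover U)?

Yes

Common attributes: R1 ∩ R2 = {BC}.
Closure of {BC}: C → D applies, adding D; CD → A applies, adding A. So (BC)⁺ = {ABCD}.
This closure contains every attribute of R1, so R1 ∩ R2 → R1. The join is lossless.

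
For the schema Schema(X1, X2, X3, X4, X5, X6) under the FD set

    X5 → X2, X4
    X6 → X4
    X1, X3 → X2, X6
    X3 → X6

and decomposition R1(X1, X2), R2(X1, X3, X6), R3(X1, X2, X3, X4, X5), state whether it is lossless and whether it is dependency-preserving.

lossless but not dependency-preserving

Lossless test (chase): Rows 2 and 3 agree on X1, X3; apply X1, X3→X2, X6 and equate their X2, X6 entries. Rows 2 and 3 agree on X6; apply X6→X4 and equate their X4 entries. Row 3 is now all distinguished symbols — the join is lossless.
Dependency preservation: the restricted closure of {X6} across the fragments never reaches {X4}, so X6 → X4 cannot be enforced without a join — not preserved.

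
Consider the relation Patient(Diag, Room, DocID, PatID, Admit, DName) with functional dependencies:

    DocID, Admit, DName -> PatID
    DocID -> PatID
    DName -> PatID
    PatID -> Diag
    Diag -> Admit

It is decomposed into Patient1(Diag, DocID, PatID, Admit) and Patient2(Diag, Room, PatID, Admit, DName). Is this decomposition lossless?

Common attributes: Patient1 ∩ Patient2 = {Diag, PatID, Admit}.
No dependency enlarges {Diag, PatID, Admit}, so (Diag, PatID, Admit)⁺ = {Diag, PatID, Admit}.
The closure contains neither all of Patient1 = {Diag, DocID, PatID, Admit} nor all of Patient2 = {Diag, Room, PatID, Admit, DName}, so the common attributes are not a superkey of either fragment. The join is lossy.

No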